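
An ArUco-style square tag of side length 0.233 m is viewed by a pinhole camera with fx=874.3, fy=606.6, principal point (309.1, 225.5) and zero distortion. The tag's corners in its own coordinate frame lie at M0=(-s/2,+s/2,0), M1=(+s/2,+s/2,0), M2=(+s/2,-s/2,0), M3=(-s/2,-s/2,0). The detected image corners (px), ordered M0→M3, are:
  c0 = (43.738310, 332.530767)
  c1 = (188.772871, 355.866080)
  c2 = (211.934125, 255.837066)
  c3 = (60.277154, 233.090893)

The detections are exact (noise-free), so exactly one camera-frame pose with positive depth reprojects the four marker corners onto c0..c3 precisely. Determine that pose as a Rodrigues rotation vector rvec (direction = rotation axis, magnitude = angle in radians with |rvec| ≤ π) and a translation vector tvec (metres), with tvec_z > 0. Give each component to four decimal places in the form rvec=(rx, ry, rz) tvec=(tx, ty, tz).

Intrinsics K: fx=874.3, fy=606.6, cx=309.1, cy=225.5
Marker side s = 0.233 m; corners in marker frame (Z=0):
  M0 = (-0.1165, +0.1165, 0)
  M1 = (+0.1165, +0.1165, 0)
  M2 = (+0.1165, -0.1165, 0)
  M3 = (-0.1165, -0.1165, 0)
Detected image corners:
  c0 = (43.738310, 332.530767) px
  c1 = (188.772871, 355.866080) px
  c2 = (211.934125, 255.837066) px
  c3 = (60.277154, 233.090893) px
Planar DLT: solve 8×8 A·h = b for H (H[2,2]=1):
  H  [+627.85421 -62.04607 +125.38601]
  H  [+79.03878 +481.76785 +295.30116]
  H  [-0.06753 +0.18256 +1.00000]
B = K⁻¹H; ‖b₁‖=0.761096, ‖b₂‖=0.761096; λ = 2/(‖b₁‖+‖b₂‖) = 1.313895, sign → tz>0 ⇒ λ=+1.313895
r₁ = λ·B[:,0] = (+0.97490,+0.20418,-0.08872); r₂ = λ·B[:,1] = (-0.17804,+0.95434,+0.23986)
r₃ = r₁×r₂ = (+0.13365,-0.21805,+0.96674); SVD([r₁ r₂ r₃]) → R = UVᵀ:
  R  [+0.97490 -0.17804 +0.13365]
  R  [+0.20418 +0.95434 -0.21805]
  R  [-0.08872 +0.23986 +0.96674]
t = (-0.27608, +0.15119, +1.31389) m
tr R = 2.895988; θ = arccos((tr R − 1)/2) = 0.323923 rad = 18.559°
axis k = ((R−Rᵀ)₃₂, (R−Rᵀ)₁₃, (R−Rᵀ)₂₁) / (2 sinθ) = (+0.719336, +0.349326, +0.600439)
rvec = θ·k = (+0.233009, +0.113155, +0.194496)

rvec=(0.2330, 0.1132, 0.1945) tvec=(-0.2761, 0.1512, 1.3139)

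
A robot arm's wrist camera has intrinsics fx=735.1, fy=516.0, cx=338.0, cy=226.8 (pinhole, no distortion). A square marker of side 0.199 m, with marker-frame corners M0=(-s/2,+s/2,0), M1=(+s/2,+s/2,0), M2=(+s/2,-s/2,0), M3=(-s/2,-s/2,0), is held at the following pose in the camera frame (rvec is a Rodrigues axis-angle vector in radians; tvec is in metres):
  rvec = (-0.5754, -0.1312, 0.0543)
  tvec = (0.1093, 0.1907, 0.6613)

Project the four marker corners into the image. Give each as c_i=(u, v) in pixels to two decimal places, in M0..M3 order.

Intrinsics K: fx=735.1, fy=516.0, cx=338.0, cy=226.8
Marker side s = 0.199 m; corners in marker frame (Z=0):
  M0 = (-0.0995, +0.0995, 0)
  M1 = (+0.0995, +0.0995, 0)
  M2 = (+0.0995, -0.0995, 0)
  M3 = (-0.0995, -0.0995, 0)
rvec = (-0.5754, -0.1312, 0.0543), |rvec| = θ = 0.59266 rad = 33.957°
Rodrigues: sinθ=0.55857, 1−cosθ=0.17054; R = I + sinθ·[k]× + (1−cosθ)·[k]×²:
    [+0.99021 -0.01452 -0.13882]
    [+0.08783 +0.83781 +0.53884]
    [+0.10848 -0.54576 +0.83089]
t = (0.1093, 0.1907, 0.6613) m
M0: Pc = R·M0+t = (+0.00933, +0.26532, +0.59620); u = 735.1·(+0.00933)/0.59620 + 338.0 = 349.5025, v = 516.0·(+0.26532)/0.59620 + 226.8 = 456.4314
M1: Pc = R·M1+t = (+0.20638, +0.28280, +0.61779); u = 735.1·(+0.20638)/0.61779 + 338.0 = 583.5696, v = 516.0·(+0.28280)/0.61779 + 226.8 = 463.0057
M2: Pc = R·M2+t = (+0.20927, +0.11608, +0.72640); u = 735.1·(+0.20927)/0.72640 + 338.0 = 549.7781, v = 516.0·(+0.11608)/0.72640 + 226.8 = 309.2556
M3: Pc = R·M3+t = (+0.01222, +0.09860, +0.70481); u = 735.1·(+0.01222)/0.70481 + 338.0 = 350.7442, v = 516.0·(+0.09860)/0.70481 + 226.8 = 298.9851

c0=(349.50, 456.43) c1=(583.57, 463.01) c2=(549.78, 309.26) c3=(350.74, 298.99)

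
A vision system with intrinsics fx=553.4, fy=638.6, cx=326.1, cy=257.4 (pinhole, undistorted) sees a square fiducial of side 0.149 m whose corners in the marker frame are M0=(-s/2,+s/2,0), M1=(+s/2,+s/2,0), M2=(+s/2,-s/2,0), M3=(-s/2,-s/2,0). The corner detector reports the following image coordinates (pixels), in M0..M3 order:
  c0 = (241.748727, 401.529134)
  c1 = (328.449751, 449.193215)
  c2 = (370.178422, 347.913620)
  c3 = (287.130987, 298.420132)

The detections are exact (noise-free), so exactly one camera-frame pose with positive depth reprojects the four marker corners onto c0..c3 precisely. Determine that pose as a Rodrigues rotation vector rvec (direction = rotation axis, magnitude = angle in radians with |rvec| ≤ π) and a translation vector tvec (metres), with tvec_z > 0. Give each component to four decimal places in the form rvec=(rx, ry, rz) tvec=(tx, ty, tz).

rvec=(-0.1111, -0.2114, 0.4764) tvec=(-0.0280, 0.1549, 0.8488)

Intrinsics K: fx=553.4, fy=638.6, cx=326.1, cy=257.4
Marker side s = 0.149 m; corners in marker frame (Z=0):
  M0 = (-0.0745, +0.0745, 0)
  M1 = (+0.0745, +0.0745, 0)
  M2 = (+0.0745, -0.0745, 0)
  M3 = (-0.0745, -0.0745, 0)
Detected image corners:
  c0 = (241.748727, 401.529134) px
  c1 = (328.449751, 449.193215) px
  c2 = (370.178422, 347.913620) px
  c3 = (287.130987, 298.420132) px
Planar DLT: solve 8×8 A·h = b for H (H[2,2]=1):
  H  [+632.97756 -348.19198 +307.82777]
  H  [+403.58246 +617.39988 +373.94313]
  H  [+0.20698 -0.18269 +1.00000]
B = K⁻¹H; ‖b₁‖=1.178085, ‖b₂‖=1.178085; λ = 2/(‖b₁‖+‖b₂‖) = 0.848835, sign → tz>0 ⇒ λ=+0.848835
r₁ = λ·B[:,0] = (+0.86736,+0.46563,+0.17570); r₂ = λ·B[:,1] = (-0.44270,+0.88316,-0.15507)
r₃ = r₁×r₂ = (-0.22737,+0.05672,+0.97215); SVD([r₁ r₂ r₃]) → R = UVᵀ:
  R  [+0.86736 -0.44270 -0.22737]
  R  [+0.46563 +0.88316 +0.05672]
  R  [+0.17570 -0.15507 +0.97215]
t = (-0.02803, +0.15491, +0.84884) m
tr R = 2.722678; θ = arccos((tr R − 1)/2) = 0.532896 rad = 30.533°
axis k = ((R−Rᵀ)₃₂, (R−Rᵀ)₁₃, (R−Rᵀ)₂₁) / (2 sinθ) = (-0.208447, -0.396697, +0.893969)
rvec = θ·k = (-0.111081, -0.211399, +0.476393)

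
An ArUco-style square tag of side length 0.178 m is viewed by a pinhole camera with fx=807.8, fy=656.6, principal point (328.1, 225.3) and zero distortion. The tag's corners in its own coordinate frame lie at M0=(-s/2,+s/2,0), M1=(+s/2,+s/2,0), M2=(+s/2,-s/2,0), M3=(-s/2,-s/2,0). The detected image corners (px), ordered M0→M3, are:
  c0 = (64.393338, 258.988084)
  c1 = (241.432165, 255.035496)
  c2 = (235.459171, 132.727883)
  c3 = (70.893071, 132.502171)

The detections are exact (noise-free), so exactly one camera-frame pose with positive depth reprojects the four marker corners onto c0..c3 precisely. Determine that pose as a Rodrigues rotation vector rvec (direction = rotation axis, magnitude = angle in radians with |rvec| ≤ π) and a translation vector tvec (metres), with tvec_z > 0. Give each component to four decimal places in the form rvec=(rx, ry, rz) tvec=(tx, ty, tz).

rvec=(-0.3664, -0.1523, -0.0493) tvec=(-0.1851, -0.0430, 0.8610)

Intrinsics K: fx=807.8, fy=656.6, cx=328.1, cy=225.3
Marker side s = 0.178 m; corners in marker frame (Z=0):
  M0 = (-0.0890, +0.0890, 0)
  M1 = (+0.0890, +0.0890, 0)
  M2 = (+0.0890, -0.0890, 0)
  M3 = (-0.0890, -0.0890, 0)
Detected image corners:
  c0 = (64.393338, 258.988084) px
  c1 = (241.432165, 255.035496) px
  c2 = (235.459171, 132.727883) px
  c3 = (70.893071, 132.502171) px
Planar DLT: solve 8×8 A·h = b for H (H[2,2]=1):
  H  [+986.22556 -63.65356 +154.43681]
  H  [+25.52427 +618.80040 +192.52883]
  H  [+0.18256 -0.40997 +1.00000]
B = K⁻¹H; ‖b₁‖=1.161414, ‖b₂‖=1.161413; λ = 2/(‖b₁‖+‖b₂‖) = 0.861020, sign → tz>0 ⇒ λ=+0.861020
r₁ = λ·B[:,0] = (+0.98736,-0.02046,+0.15719); r₂ = λ·B[:,1] = (+0.07552,+0.93257,-0.35299)
r₃ = r₁×r₂ = (-0.13936,+0.36040,+0.92233); SVD([r₁ r₂ r₃]) → R = UVᵀ:
  R  [+0.98736 +0.07552 -0.13936]
  R  [-0.02046 +0.93257 +0.36040]
  R  [+0.15719 -0.35299 +0.92233]
t = (-0.18510, -0.04297, +0.86102) m
tr R = 2.842260; θ = arccos((tr R − 1)/2) = 0.399823 rad = 22.908°
axis k = ((R−Rᵀ)₃₂, (R−Rᵀ)₁₃, (R−Rᵀ)₂₁) / (2 sinθ) = (-0.916350, -0.380920, -0.123299)
rvec = θ·k = (-0.366378, -0.152301, -0.049298)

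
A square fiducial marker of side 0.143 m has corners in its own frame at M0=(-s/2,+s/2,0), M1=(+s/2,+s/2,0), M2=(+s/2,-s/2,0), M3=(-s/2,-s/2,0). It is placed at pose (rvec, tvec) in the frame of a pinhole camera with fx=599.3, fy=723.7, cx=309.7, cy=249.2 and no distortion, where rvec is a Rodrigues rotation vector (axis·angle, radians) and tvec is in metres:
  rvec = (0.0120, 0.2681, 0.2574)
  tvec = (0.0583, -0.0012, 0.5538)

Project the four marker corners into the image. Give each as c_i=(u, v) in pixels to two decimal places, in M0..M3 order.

Intrinsics K: fx=599.3, fy=723.7, cx=309.7, cy=249.2
Marker side s = 0.143 m; corners in marker frame (Z=0):
  M0 = (-0.0715, +0.0715, 0)
  M1 = (+0.0715, +0.0715, 0)
  M2 = (+0.0715, -0.0715, 0)
  M3 = (-0.0715, -0.0715, 0)
rvec = (0.0120, 0.2681, 0.2574), |rvec| = θ = 0.37186 rad = 21.306°
Rodrigues: sinθ=0.36334, 1−cosθ=0.06835; R = I + sinθ·[k]× + (1−cosθ)·[k]×²:
    [+0.93173 -0.24992 +0.26349]
    [+0.25310 +0.96718 +0.02238]
    [-0.26044 +0.04583 +0.96440]
t = (0.0583, -0.0012, 0.5538) m
M0: Pc = R·M0+t = (-0.02619, +0.04986, +0.57570); u = 599.3·(-0.02619)/0.57570 + 309.7 = 282.4388, v = 723.7·(+0.04986)/0.57570 + 249.2 = 311.8742
M1: Pc = R·M1+t = (+0.10705, +0.08605, +0.53846); u = 599.3·(+0.10705)/0.53846 + 309.7 = 428.8455, v = 723.7·(+0.08605)/0.53846 + 249.2 = 364.8537
M2: Pc = R·M2+t = (+0.14279, -0.05226, +0.53190); u = 599.3·(+0.14279)/0.53190 + 309.7 = 470.5805, v = 723.7·(-0.05226)/0.53190 + 249.2 = 178.0998
M3: Pc = R·M3+t = (+0.00955, -0.08845, +0.56914); u = 599.3·(+0.00955)/0.56914 + 309.7 = 319.7568, v = 723.7·(-0.08845)/0.56914 + 249.2 = 136.7306

c0=(282.44, 311.87) c1=(428.85, 364.85) c2=(470.58, 178.10) c3=(319.76, 136.73)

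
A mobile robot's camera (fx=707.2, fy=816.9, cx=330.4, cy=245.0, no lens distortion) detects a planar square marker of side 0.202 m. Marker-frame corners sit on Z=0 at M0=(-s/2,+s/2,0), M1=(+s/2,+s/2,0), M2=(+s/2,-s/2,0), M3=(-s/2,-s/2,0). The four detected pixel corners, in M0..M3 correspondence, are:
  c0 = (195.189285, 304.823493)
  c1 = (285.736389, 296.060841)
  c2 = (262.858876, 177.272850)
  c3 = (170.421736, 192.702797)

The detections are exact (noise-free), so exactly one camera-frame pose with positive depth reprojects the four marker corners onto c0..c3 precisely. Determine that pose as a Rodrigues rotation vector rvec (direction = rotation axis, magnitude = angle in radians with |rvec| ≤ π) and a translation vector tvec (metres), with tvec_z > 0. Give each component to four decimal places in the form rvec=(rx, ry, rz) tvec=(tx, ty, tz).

Intrinsics K: fx=707.2, fy=816.9, cx=330.4, cy=245.0
Marker side s = 0.202 m; corners in marker frame (Z=0):
  M0 = (-0.1010, +0.1010, 0)
  M1 = (+0.1010, +0.1010, 0)
  M2 = (+0.1010, -0.1010, 0)
  M3 = (-0.1010, -0.1010, 0)
Detected image corners:
  c0 = (195.189285, 304.823493) px
  c1 = (285.736389, 296.060841) px
  c2 = (262.858876, 177.272850) px
  c3 = (170.421736, 192.702797) px
Planar DLT: solve 8×8 A·h = b for H (H[2,2]=1):
  H  [+391.62999 +157.37349 +227.52090]
  H  [-124.60981 +612.85956 +243.88153]
  H  [-0.26786 +0.17201 +1.00000]
B = K⁻¹H; ‖b₁‖=0.733412, ‖b₂‖=0.733412; λ = 2/(‖b₁‖+‖b₂‖) = 1.363490, sign → tz>0 ⇒ λ=+1.363490
r₁ = λ·B[:,0] = (+0.92570,-0.09845,-0.36523); r₂ = λ·B[:,1] = (+0.19384,+0.95258,+0.23454)
r₃ = r₁×r₂ = (+0.32482,-0.28791,+0.90089); SVD([r₁ r₂ r₃]) → R = UVᵀ:
  R  [+0.92570 +0.19384 +0.32482]
  R  [-0.09845 +0.95258 -0.28791]
  R  [-0.36523 +0.23454 +0.90089]
t = (-0.19835, -0.00187, +1.36349) m
tr R = 2.779173; θ = arccos((tr R − 1)/2) = 0.474357 rad = 27.179°
axis k = ((R−Rᵀ)₃₂, (R−Rᵀ)₁₃, (R−Rᵀ)₂₁) / (2 sinθ) = (+0.571893, +0.755357, -0.319960)
rvec = θ·k = (+0.271282, +0.358309, -0.151775)

rvec=(0.2713, 0.3583, -0.1518) tvec=(-0.1984, -0.0019, 1.3635)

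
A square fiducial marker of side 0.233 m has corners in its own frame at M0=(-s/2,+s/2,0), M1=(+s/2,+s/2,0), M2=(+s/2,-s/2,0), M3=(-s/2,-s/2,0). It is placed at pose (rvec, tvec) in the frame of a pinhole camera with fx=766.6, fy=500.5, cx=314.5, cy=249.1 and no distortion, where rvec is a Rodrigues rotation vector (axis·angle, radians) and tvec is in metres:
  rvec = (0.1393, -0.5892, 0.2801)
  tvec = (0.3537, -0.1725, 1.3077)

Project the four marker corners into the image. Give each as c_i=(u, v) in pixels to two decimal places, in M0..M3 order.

Intrinsics K: fx=766.6, fy=500.5, cx=314.5, cy=249.1
Marker side s = 0.233 m; corners in marker frame (Z=0):
  M0 = (-0.1165, +0.1165, 0)
  M1 = (+0.1165, +0.1165, 0)
  M2 = (+0.1165, -0.1165, 0)
  M3 = (-0.1165, -0.1165, 0)
rvec = (0.1393, -0.5892, 0.2801), |rvec| = θ = 0.66710 rad = 38.222°
Rodrigues: sinθ=0.61871, 1−cosθ=0.21438; R = I + sinθ·[k]× + (1−cosθ)·[k]×²:
    [+0.79497 -0.29932 -0.52767]
    [+0.22024 +0.95286 -0.20870]
    [+0.56526 +0.04969 +0.82342]
t = (0.3537, -0.1725, 1.3077) m
M0: Pc = R·M0+t = (+0.22622, -0.08715, +1.24764); u = 766.6·(+0.22622)/1.24764 + 314.5 = 453.4960, v = 500.5·(-0.08715)/1.24764 + 249.1 = 214.1388
M1: Pc = R·M1+t = (+0.41144, -0.03583, +1.37934); u = 766.6·(+0.41144)/1.37934 + 314.5 = 543.1687, v = 500.5·(-0.03583)/1.37934 + 249.1 = 236.0976
M2: Pc = R·M2+t = (+0.48118, -0.25785, +1.36776); u = 766.6·(+0.48118)/1.36776 + 314.5 = 584.1931, v = 500.5·(-0.25785)/1.36776 + 249.1 = 154.7462
M3: Pc = R·M3+t = (+0.29596, -0.30917, +1.23606); u = 766.6·(+0.29596)/1.23606 + 314.5 = 498.0517, v = 500.5·(-0.30917)/1.23606 + 249.1 = 123.9135

c0=(453.50, 214.14) c1=(543.17, 236.10) c2=(584.19, 154.75) c3=(498.05, 123.91)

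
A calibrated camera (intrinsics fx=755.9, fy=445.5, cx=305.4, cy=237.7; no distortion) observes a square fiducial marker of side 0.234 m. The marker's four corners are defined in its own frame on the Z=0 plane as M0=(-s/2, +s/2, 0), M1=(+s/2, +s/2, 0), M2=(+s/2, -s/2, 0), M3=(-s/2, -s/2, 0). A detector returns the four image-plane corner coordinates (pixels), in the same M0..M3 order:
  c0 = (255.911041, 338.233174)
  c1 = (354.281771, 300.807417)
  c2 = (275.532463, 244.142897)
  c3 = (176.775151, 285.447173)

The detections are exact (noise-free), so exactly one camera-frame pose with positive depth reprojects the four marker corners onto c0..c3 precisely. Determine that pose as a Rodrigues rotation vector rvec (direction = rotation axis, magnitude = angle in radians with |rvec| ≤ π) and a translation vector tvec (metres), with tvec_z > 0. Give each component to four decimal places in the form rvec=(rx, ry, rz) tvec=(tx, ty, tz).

Intrinsics K: fx=755.9, fy=445.5, cx=305.4, cy=237.7
Marker side s = 0.234 m; corners in marker frame (Z=0):
  M0 = (-0.1170, +0.1170, 0)
  M1 = (+0.1170, +0.1170, 0)
  M2 = (+0.1170, -0.1170, 0)
  M3 = (-0.1170, -0.1170, 0)
Detected image corners:
  c0 = (255.911041, 338.233174) px
  c1 = (354.281771, 300.807417) px
  c2 = (275.532463, 244.142897) px
  c3 = (176.775151, 285.447173) px
Planar DLT: solve 8×8 A·h = b for H (H[2,2]=1):
  H  [+372.18622 +381.08634 +265.32108]
  H  [-221.97430 +281.76247 +293.10935]
  H  [-0.18451 +0.16454 +1.00000]
B = K⁻¹H; ‖b₁‖=0.717840, ‖b₂‖=0.717840; λ = 2/(‖b₁‖+‖b₂‖) = 1.393067, sign → tz>0 ⇒ λ=+1.393067
r₁ = λ·B[:,0] = (+0.78976,-0.55696,-0.25704); r₂ = λ·B[:,1] = (+0.60970,+0.75876,+0.22922)
r₃ = r₁×r₂ = (+0.06737,-0.33775,+0.93882); SVD([r₁ r₂ r₃]) → R = UVᵀ:
  R  [+0.78976 +0.60970 +0.06737]
  R  [-0.55696 +0.75876 -0.33775]
  R  [-0.25704 +0.22922 +0.93882]
t = (-0.07386, +0.17326, +1.39307) m
tr R = 2.487346; θ = arccos((tr R − 1)/2) = 0.732249 rad = 41.955°
axis k = ((R−Rᵀ)₃₂, (R−Rᵀ)₁₃, (R−Rᵀ)₂₁) / (2 sinθ) = (+0.424033, +0.242622, -0.872543)
rvec = θ·k = (+0.310498, +0.177660, -0.638918)

rvec=(0.3105, 0.1777, -0.6389) tvec=(-0.0739, 0.1733, 1.3931)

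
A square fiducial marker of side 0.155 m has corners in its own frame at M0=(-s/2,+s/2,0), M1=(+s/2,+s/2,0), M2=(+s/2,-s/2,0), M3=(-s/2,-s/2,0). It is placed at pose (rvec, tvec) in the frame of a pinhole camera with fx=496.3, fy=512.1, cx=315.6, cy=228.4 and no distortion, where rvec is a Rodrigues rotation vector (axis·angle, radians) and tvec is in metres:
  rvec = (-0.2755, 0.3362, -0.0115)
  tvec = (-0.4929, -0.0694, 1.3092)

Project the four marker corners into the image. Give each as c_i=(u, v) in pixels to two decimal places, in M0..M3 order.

Intrinsics K: fx=496.3, fy=512.1, cx=315.6, cy=228.4
Marker side s = 0.155 m; corners in marker frame (Z=0):
  M0 = (-0.0775, +0.0775, 0)
  M1 = (+0.0775, +0.0775, 0)
  M2 = (+0.0775, -0.0775, 0)
  M3 = (-0.0775, -0.0775, 0)
rvec = (-0.2755, 0.3362, -0.0115), |rvec| = θ = 0.43481 rad = 24.913°
Rodrigues: sinθ=0.42124, 1−cosθ=0.09305; R = I + sinθ·[k]× + (1−cosθ)·[k]×²:
    [+0.94430 -0.03445 +0.32727]
    [-0.05673 +0.96258 +0.26500]
    [-0.32415 -0.26880 +0.90701]
t = (-0.4929, -0.0694, 1.3092) m
M0: Pc = R·M0+t = (-0.56875, +0.00960, +1.31349); u = 496.3·(-0.56875)/1.31349 + 315.6 = 100.6974, v = 512.1·(+0.00960)/1.31349 + 228.4 = 232.1414
M1: Pc = R·M1+t = (-0.42239, +0.00080, +1.26325); u = 496.3·(-0.42239)/1.26325 + 315.6 = 149.6544, v = 512.1·(+0.00080)/1.26325 + 228.4 = 228.7257
M2: Pc = R·M2+t = (-0.41705, -0.14840, +1.30491); u = 496.3·(-0.41705)/1.30491 + 315.6 = 156.9835, v = 512.1·(-0.14840)/1.30491 + 228.4 = 170.1633
M3: Pc = R·M3+t = (-0.56341, -0.13960, +1.35515); u = 496.3·(-0.56341)/1.35515 + 315.6 = 109.2600, v = 512.1·(-0.13960)/1.35515 + 228.4 = 175.6451

c0=(100.70, 232.14) c1=(149.65, 228.73) c2=(156.98, 170.16) c3=(109.26, 175.65)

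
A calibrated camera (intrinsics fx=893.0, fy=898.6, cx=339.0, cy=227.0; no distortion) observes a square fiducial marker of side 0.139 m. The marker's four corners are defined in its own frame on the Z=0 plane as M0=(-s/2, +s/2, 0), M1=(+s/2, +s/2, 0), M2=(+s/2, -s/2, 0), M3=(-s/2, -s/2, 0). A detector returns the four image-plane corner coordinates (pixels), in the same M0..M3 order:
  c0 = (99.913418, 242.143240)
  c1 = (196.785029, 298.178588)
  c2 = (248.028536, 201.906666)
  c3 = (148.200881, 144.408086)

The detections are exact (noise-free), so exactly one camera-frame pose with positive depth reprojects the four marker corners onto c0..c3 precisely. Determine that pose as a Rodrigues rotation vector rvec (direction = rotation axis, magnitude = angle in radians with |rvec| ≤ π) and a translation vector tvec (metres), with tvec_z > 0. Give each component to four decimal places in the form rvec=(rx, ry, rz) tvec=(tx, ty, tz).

rvec=(0.2214, 0.0746, 0.5154) tvec=(-0.2032, -0.0057, 1.0922)

Intrinsics K: fx=893.0, fy=898.6, cx=339.0, cy=227.0
Marker side s = 0.139 m; corners in marker frame (Z=0):
  M0 = (-0.0695, +0.0695, 0)
  M1 = (+0.0695, +0.0695, 0)
  M2 = (+0.0695, -0.0695, 0)
  M3 = (-0.0695, -0.0695, 0)
Detected image corners:
  c0 = (99.913418, 242.143240) px
  c1 = (196.785029, 298.178588) px
  c2 = (248.028536, 201.906666) px
  c3 = (148.200881, 144.408086) px
Planar DLT: solve 8×8 A·h = b for H (H[2,2]=1):
  H  [+704.98816 -321.77496 +172.82267]
  H  [+405.23702 +744.24299 +222.33690]
  H  [-0.01390 +0.20920 +1.00000]
B = K⁻¹H; ‖b₁‖=0.915616, ‖b₂‖=0.915616; λ = 2/(‖b₁‖+‖b₂‖) = 1.092161, sign → tz>0 ⇒ λ=+1.092161
r₁ = λ·B[:,0] = (+0.86798,+0.49636,-0.01519); r₂ = λ·B[:,1] = (-0.48027,+0.84684,+0.22848)
r₃ = r₁×r₂ = (+0.12627,-0.19102,+0.97343); SVD([r₁ r₂ r₃]) → R = UVᵀ:
  R  [+0.86798 -0.48027 +0.12627]
  R  [+0.49636 +0.84684 -0.19102]
  R  [-0.01519 +0.22848 +0.97343]
t = (-0.20324, -0.00567, +1.09216) m
tr R = 2.688251; θ = arccos((tr R − 1)/2) = 0.565864 rad = 32.422°
axis k = ((R−Rᵀ)₃₂, (R−Rᵀ)₁₃, (R−Rᵀ)₂₁) / (2 sinθ) = (+0.391219, +0.131916, +0.910794)
rvec = θ·k = (+0.221377, +0.074647, +0.515386)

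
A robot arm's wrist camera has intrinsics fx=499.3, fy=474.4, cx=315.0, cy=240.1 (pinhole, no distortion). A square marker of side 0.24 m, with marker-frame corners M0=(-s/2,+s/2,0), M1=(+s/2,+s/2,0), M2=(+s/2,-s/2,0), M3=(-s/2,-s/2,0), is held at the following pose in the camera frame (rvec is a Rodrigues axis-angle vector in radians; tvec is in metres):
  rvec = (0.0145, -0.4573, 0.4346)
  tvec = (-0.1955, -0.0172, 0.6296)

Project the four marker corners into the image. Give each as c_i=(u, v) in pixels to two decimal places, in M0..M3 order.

c0=(14.78, 276.39) c1=(205.12, 339.17) c2=(279.27, 186.67) c3=(108.38, 99.19)

Intrinsics K: fx=499.3, fy=474.4, cx=315.0, cy=240.1
Marker side s = 0.24 m; corners in marker frame (Z=0):
  M0 = (-0.1200, +0.1200, 0)
  M1 = (+0.1200, +0.1200, 0)
  M2 = (+0.1200, -0.1200, 0)
  M3 = (-0.1200, -0.1200, 0)
rvec = (0.0145, -0.4573, 0.4346), |rvec| = θ = 0.63104 rad = 36.156°
Rodrigues: sinθ=0.58998, 1−cosθ=0.19259; R = I + sinθ·[k]× + (1−cosθ)·[k]×²:
    [+0.80752 -0.40953 -0.42450]
    [+0.40312 +0.90855 -0.10967]
    [+0.43060 -0.08256 +0.89876]
t = (-0.1955, -0.0172, 0.6296) m
M0: Pc = R·M0+t = (-0.34155, +0.04345, +0.56802); u = 499.3·(-0.34155)/0.56802 + 315.0 = 14.7756, v = 474.4·(+0.04345)/0.56802 + 240.1 = 276.3903
M1: Pc = R·M1+t = (-0.14774, +0.14020, +0.67136); u = 499.3·(-0.14774)/0.67136 + 315.0 = 205.1230, v = 474.4·(+0.14020)/0.67136 + 240.1 = 339.1686
M2: Pc = R·M2+t = (-0.04945, -0.07785, +0.69118); u = 499.3·(-0.04945)/0.69118 + 315.0 = 279.2748, v = 474.4·(-0.07785)/0.69118 + 240.1 = 186.6652
M3: Pc = R·M3+t = (-0.24326, -0.17460, +0.58784); u = 499.3·(-0.24326)/0.58784 + 315.0 = 108.3797, v = 474.4·(-0.17460)/0.58784 + 240.1 = 99.1925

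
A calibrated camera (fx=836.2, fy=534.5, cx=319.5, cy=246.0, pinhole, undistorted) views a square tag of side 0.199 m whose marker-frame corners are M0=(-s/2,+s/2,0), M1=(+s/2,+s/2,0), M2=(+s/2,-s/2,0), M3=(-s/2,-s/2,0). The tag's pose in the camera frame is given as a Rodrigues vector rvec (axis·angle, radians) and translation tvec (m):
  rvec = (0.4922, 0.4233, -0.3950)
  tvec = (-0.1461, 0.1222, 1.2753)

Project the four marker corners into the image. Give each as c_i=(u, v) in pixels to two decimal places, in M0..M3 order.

Intrinsics K: fx=836.2, fy=534.5, cx=319.5, cy=246.0
Marker side s = 0.199 m; corners in marker frame (Z=0):
  M0 = (-0.0995, +0.0995, 0)
  M1 = (+0.0995, +0.0995, 0)
  M2 = (+0.0995, -0.0995, 0)
  M3 = (-0.0995, -0.0995, 0)
rvec = (0.4922, 0.4233, -0.3950), |rvec| = θ = 0.75991 rad = 43.540°
Rodrigues: sinθ=0.68886, 1−cosθ=0.27510; R = I + sinθ·[k]× + (1−cosθ)·[k]×²:
    [+0.84031 +0.45732 +0.29110]
    [-0.25881 +0.81026 -0.52583]
    [-0.47634 +0.36652 +0.79923]
t = (-0.1461, 0.1222, 1.2753) m
M0: Pc = R·M0+t = (-0.18421, +0.22857, +1.35916); u = 836.2·(-0.18421)/1.35916 + 319.5 = 206.1702, v = 534.5·(+0.22857)/1.35916 + 246.0 = 335.8874
M1: Pc = R·M1+t = (-0.01699, +0.17707, +1.26437); u = 836.2·(-0.01699)/1.26437 + 319.5 = 308.2664, v = 534.5·(+0.17707)/1.26437 + 246.0 = 320.8540
M2: Pc = R·M2+t = (-0.10799, +0.01583, +1.19144); u = 836.2·(-0.10799)/1.19144 + 319.5 = 243.7059, v = 534.5·(+0.01583)/1.19144 + 246.0 = 253.1007
M3: Pc = R·M3+t = (-0.27521, +0.06733, +1.28623); u = 836.2·(-0.27521)/1.28623 + 319.5 = 140.5781, v = 534.5·(+0.06733)/1.28623 + 246.0 = 273.9798

c0=(206.17, 335.89) c1=(308.27, 320.85) c2=(243.71, 253.10) c3=(140.58, 273.98)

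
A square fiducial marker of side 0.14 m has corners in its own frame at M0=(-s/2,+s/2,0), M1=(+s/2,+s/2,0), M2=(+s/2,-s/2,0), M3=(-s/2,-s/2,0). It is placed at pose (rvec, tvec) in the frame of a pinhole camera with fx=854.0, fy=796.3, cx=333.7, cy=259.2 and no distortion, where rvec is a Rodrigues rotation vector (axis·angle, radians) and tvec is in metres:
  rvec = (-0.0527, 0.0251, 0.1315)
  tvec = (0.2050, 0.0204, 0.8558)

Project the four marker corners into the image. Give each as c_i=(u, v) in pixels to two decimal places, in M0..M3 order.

c0=(460.07, 334.31) c1=(600.03, 351.76) c2=(616.18, 222.26) c3=(477.31, 205.56)

Intrinsics K: fx=854.0, fy=796.3, cx=333.7, cy=259.2
Marker side s = 0.14 m; corners in marker frame (Z=0):
  M0 = (-0.0700, +0.0700, 0)
  M1 = (+0.0700, +0.0700, 0)
  M2 = (+0.0700, -0.0700, 0)
  M3 = (-0.0700, -0.0700, 0)
rvec = (-0.0527, 0.0251, 0.1315), |rvec| = θ = 0.14387 rad = 8.243°
Rodrigues: sinθ=0.14338, 1−cosθ=0.01033; R = I + sinθ·[k]× + (1−cosθ)·[k]×²:
    [+0.99105 -0.13171 +0.02155]
    [+0.13039 +0.98998 +0.05417]
    [-0.02847 -0.05087 +0.99830]
t = (0.2050, 0.0204, 0.8558) m
M0: Pc = R·M0+t = (+0.12641, +0.08057, +0.85423); u = 854.0·(+0.12641)/0.85423 + 333.7 = 460.0724, v = 796.3·(+0.08057)/0.85423 + 259.2 = 334.3075
M1: Pc = R·M1+t = (+0.26515, +0.09883, +0.85025); u = 854.0·(+0.26515)/0.85025 + 333.7 = 600.0250, v = 796.3·(+0.09883)/0.85025 + 259.2 = 351.7556
M2: Pc = R·M2+t = (+0.28359, -0.03977, +0.85737); u = 854.0·(+0.28359)/0.85737 + 333.7 = 616.1793, v = 796.3·(-0.03977)/0.85737 + 259.2 = 222.2611
M3: Pc = R·M3+t = (+0.14485, -0.05803, +0.86135); u = 854.0·(+0.14485)/0.86135 + 333.7 = 477.3090, v = 796.3·(-0.05803)/0.86135 + 259.2 = 205.5566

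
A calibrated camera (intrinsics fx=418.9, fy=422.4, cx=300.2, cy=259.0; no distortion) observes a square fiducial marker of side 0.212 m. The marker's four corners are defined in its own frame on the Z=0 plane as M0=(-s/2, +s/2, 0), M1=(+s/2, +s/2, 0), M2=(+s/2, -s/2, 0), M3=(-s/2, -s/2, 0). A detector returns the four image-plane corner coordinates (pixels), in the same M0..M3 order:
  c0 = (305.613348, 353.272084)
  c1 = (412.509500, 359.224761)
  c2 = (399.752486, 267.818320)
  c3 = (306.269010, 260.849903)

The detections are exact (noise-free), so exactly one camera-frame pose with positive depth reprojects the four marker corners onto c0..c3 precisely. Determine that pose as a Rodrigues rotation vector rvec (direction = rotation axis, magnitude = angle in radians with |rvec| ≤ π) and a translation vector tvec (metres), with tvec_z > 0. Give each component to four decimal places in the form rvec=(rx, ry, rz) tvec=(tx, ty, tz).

rvec=(-0.5900, -0.1043, 0.0466) tvec=(0.1172, 0.0999, 0.8747)

Intrinsics K: fx=418.9, fy=422.4, cx=300.2, cy=259.0
Marker side s = 0.212 m; corners in marker frame (Z=0):
  M0 = (-0.1060, +0.1060, 0)
  M1 = (+0.1060, +0.1060, 0)
  M2 = (+0.1060, -0.1060, 0)
  M3 = (-0.1060, -0.1060, 0)
Detected image corners:
  c0 = (305.613348, 353.272084) px
  c1 = (412.509500, 359.224761) px
  c2 = (399.752486, 267.818320) px
  c3 = (306.269010, 260.849903) px
Planar DLT: solve 8×8 A·h = b for H (H[2,2]=1):
  H  [+504.96488 -198.04592 +356.34638]
  H  [+60.71083 +235.77608 +307.21974]
  H  [+0.09692 -0.63733 +1.00000]
B = K⁻¹H; ‖b₁‖=1.143234, ‖b₂‖=1.143234; λ = 2/(‖b₁‖+‖b₂‖) = 0.874711, sign → tz>0 ⇒ λ=+0.874711
r₁ = λ·B[:,0] = (+0.99367,+0.07374,+0.08478); r₂ = λ·B[:,1] = (-0.01403,+0.83007,-0.55748)
r₃ = r₁×r₂ = (-0.11148,+0.55276,+0.82585); SVD([r₁ r₂ r₃]) → R = UVᵀ:
  R  [+0.99367 -0.01403 -0.11148]
  R  [+0.07374 +0.83007 +0.55276]
  R  [+0.08478 -0.55748 +0.82585]
t = (+0.11724, +0.09985, +0.87471) m
tr R = 2.649592; θ = arccos((tr R − 1)/2) = 0.600955 rad = 34.432°
axis k = ((R−Rᵀ)₃₂, (R−Rᵀ)₁₃, (R−Rᵀ)₂₁) / (2 sinθ) = (-0.981762, -0.173550, +0.077612)
rvec = θ·k = (-0.589995, -0.104296, +0.046641)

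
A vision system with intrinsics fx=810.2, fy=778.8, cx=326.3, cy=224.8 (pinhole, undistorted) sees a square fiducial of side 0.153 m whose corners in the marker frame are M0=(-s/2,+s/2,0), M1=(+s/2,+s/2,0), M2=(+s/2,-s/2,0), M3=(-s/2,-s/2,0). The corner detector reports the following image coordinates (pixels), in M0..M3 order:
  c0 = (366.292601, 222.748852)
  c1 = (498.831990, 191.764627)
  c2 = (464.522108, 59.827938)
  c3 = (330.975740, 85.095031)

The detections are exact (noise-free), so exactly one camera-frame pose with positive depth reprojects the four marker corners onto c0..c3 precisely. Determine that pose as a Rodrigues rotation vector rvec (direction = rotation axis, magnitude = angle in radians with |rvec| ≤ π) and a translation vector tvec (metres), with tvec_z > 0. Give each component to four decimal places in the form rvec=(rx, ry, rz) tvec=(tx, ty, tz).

rvec=(-0.0470, -0.2324, -0.2375) tvec=(0.0954, -0.0939, 0.8569)

Intrinsics K: fx=810.2, fy=778.8, cx=326.3, cy=224.8
Marker side s = 0.153 m; corners in marker frame (Z=0):
  M0 = (-0.0765, +0.0765, 0)
  M1 = (+0.0765, +0.0765, 0)
  M2 = (+0.0765, -0.0765, 0)
  M3 = (-0.0765, -0.0765, 0)
Detected image corners:
  c0 = (366.292601, 222.748852) px
  c1 = (498.831990, 191.764627) px
  c2 = (464.522108, 59.827938) px
  c3 = (330.975740, 85.095031) px
Planar DLT: solve 8×8 A·h = b for H (H[2,2]=1):
  H  [+982.75811 +218.38847 +416.51396]
  H  [-145.66428 +877.56572 +139.45301]
  H  [+0.27265 -0.02187 +1.00000]
B = K⁻¹H; ‖b₁‖=1.167026, ‖b₂‖=1.167026; λ = 2/(‖b₁‖+‖b₂‖) = 0.856879, sign → tz>0 ⇒ λ=+0.856879
r₁ = λ·B[:,0] = (+0.94529,-0.22770,+0.23363); r₂ = λ·B[:,1] = (+0.23852,+0.97096,-0.01874)
r₃ = r₁×r₂ = (-0.22257,+0.07344,+0.97215); SVD([r₁ r₂ r₃]) → R = UVᵀ:
  R  [+0.94529 +0.23852 -0.22257]
  R  [-0.22770 +0.97096 +0.07344]
  R  [+0.23363 -0.01874 +0.97215]
t = (+0.09541, -0.09390, +0.85688) m
tr R = 2.888391; θ = arccos((tr R − 1)/2) = 0.335653 rad = 19.232°
axis k = ((R−Rᵀ)₃₂, (R−Rᵀ)₁₃, (R−Rᵀ)₂₁) / (2 sinθ) = (-0.139937, -0.692500, -0.707716)
rvec = θ·k = (-0.046970, -0.232440, -0.237547)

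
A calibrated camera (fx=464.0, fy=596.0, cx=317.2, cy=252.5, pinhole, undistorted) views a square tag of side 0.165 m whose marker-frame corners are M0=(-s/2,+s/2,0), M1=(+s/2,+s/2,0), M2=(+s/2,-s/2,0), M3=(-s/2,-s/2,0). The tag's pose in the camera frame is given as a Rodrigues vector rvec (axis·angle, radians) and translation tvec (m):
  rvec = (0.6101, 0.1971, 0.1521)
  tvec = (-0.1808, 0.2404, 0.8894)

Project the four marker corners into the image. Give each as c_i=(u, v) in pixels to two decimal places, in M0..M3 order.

c0=(186.28, 435.13) c1=(263.26, 460.80) c2=(264.71, 388.98) c3=(179.03, 362.34)

Intrinsics K: fx=464.0, fy=596.0, cx=317.2, cy=252.5
Marker side s = 0.165 m; corners in marker frame (Z=0):
  M0 = (-0.0825, +0.0825, 0)
  M1 = (+0.0825, +0.0825, 0)
  M2 = (+0.0825, -0.0825, 0)
  M3 = (-0.0825, -0.0825, 0)
rvec = (0.6101, 0.1971, 0.1521), |rvec| = θ = 0.65894 rad = 37.755°
Rodrigues: sinθ=0.61228, 1−cosθ=0.20936; R = I + sinθ·[k]× + (1−cosθ)·[k]×²:
    [+0.97011 -0.08335 +0.22789]
    [+0.19931 +0.80937 -0.55244]
    [-0.13840 +0.58135 +0.80180]
t = (-0.1808, 0.2404, 0.8894) m
M0: Pc = R·M0+t = (-0.26771, +0.29073, +0.94878); u = 464.0·(-0.26771)/0.94878 + 317.2 = 186.2763, v = 596.0·(+0.29073)/0.94878 + 252.5 = 435.1295
M1: Pc = R·M1+t = (-0.10764, +0.32362, +0.92594); u = 464.0·(-0.10764)/0.92594 + 317.2 = 263.2595, v = 596.0·(+0.32362)/0.92594 + 252.5 = 460.8014
M2: Pc = R·M2+t = (-0.09389, +0.19007, +0.83002); u = 464.0·(-0.09389)/0.83002 + 317.2 = 264.7137, v = 596.0·(+0.19007)/0.83002 + 252.5 = 388.9806
M3: Pc = R·M3+t = (-0.25396, +0.15718, +0.85286); u = 464.0·(-0.25396)/0.85286 + 317.2 = 179.0330, v = 596.0·(+0.15718)/0.85286 + 252.5 = 362.3444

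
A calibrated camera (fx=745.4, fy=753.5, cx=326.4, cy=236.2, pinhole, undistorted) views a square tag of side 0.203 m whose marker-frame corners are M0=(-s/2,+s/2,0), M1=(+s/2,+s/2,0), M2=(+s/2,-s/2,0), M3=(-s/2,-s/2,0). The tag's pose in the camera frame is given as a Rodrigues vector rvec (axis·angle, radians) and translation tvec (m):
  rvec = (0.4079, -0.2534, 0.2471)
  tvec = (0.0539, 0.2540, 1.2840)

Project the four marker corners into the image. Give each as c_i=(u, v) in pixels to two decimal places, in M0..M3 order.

Intrinsics K: fx=745.4, fy=753.5, cx=326.4, cy=236.2
Marker side s = 0.203 m; corners in marker frame (Z=0):
  M0 = (-0.1015, +0.1015, 0)
  M1 = (+0.1015, +0.1015, 0)
  M2 = (+0.1015, -0.1015, 0)
  M3 = (-0.1015, -0.1015, 0)
rvec = (0.4079, -0.2534, 0.2471), |rvec| = θ = 0.54005 rad = 30.942°
Rodrigues: sinθ=0.51418, 1−cosθ=0.14232; R = I + sinθ·[k]× + (1−cosθ)·[k]×²:
    [+0.93887 -0.28570 -0.19208]
    [+0.18483 +0.88902 -0.41891]
    [+0.29044 +0.35781 +0.88748]
t = (0.0539, 0.2540, 1.2840) m
M0: Pc = R·M0+t = (-0.07039, +0.32548, +1.29084); u = 745.4·(-0.07039)/1.29084 + 326.4 = 285.7506, v = 753.5·(+0.32548)/1.29084 + 236.2 = 426.1896
M1: Pc = R·M1+t = (+0.12020, +0.36300, +1.34980); u = 745.4·(+0.12020)/1.34980 + 326.4 = 392.7765, v = 753.5·(+0.36300)/1.34980 + 236.2 = 438.8354
M2: Pc = R·M2+t = (+0.17819, +0.18252, +1.27716); u = 745.4·(+0.17819)/1.27716 + 326.4 = 430.4007, v = 753.5·(+0.18252)/1.27716 + 236.2 = 343.8858
M3: Pc = R·M3+t = (-0.01240, +0.14500, +1.21820); u = 745.4·(-0.01240)/1.21820 + 326.4 = 318.8144, v = 753.5·(+0.14500)/1.21820 + 236.2 = 325.8905

c0=(285.75, 426.19) c1=(392.78, 438.84) c2=(430.40, 343.89) c3=(318.81, 325.89)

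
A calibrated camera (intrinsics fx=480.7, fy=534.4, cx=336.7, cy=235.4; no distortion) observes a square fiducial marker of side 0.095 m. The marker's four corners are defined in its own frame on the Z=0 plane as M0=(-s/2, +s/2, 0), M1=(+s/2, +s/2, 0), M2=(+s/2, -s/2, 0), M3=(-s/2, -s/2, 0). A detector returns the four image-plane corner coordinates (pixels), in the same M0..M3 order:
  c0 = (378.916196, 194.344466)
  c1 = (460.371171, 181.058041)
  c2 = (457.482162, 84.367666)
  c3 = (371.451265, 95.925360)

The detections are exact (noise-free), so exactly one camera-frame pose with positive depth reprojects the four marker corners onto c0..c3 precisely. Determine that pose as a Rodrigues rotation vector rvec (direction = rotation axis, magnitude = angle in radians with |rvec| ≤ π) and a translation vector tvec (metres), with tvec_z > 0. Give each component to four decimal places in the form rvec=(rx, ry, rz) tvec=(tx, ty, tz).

rvec=(0.2876, -0.1567, -0.1327) tvec=(0.0879, -0.0931, 0.5221)

Intrinsics K: fx=480.7, fy=534.4, cx=336.7, cy=235.4
Marker side s = 0.095 m; corners in marker frame (Z=0):
  M0 = (-0.0475, +0.0475, 0)
  M1 = (+0.0475, +0.0475, 0)
  M2 = (+0.0475, -0.0475, 0)
  M3 = (-0.0475, -0.0475, 0)
Detected image corners:
  c0 = (378.916196, 194.344466) px
  c1 = (460.371171, 181.058041) px
  c2 = (457.482162, 84.367666) px
  c3 = (371.451265, 95.925360) px
Planar DLT: solve 8×8 A·h = b for H (H[2,2]=1):
  H  [+988.35855 +287.43782 +417.63659]
  H  [-95.19334 +1104.47384 +140.14358]
  H  [+0.25774 +0.55925 +1.00000]
B = K⁻¹H; ‖b₁‖=1.915511, ‖b₂‖=1.915511; λ = 2/(‖b₁‖+‖b₂‖) = 0.522054, sign → tz>0 ⇒ λ=+0.522054
r₁ = λ·B[:,0] = (+0.97914,-0.15227,+0.13456); r₂ = λ·B[:,1] = (+0.10767,+0.95035,+0.29196)
r₃ = r₁×r₂ = (-0.17233,-0.27138,+0.94692); SVD([r₁ r₂ r₃]) → R = UVᵀ:
  R  [+0.97914 +0.10767 -0.17233]
  R  [-0.15227 +0.95035 -0.27138]
  R  [+0.13456 +0.29196 +0.94692]
t = (+0.08790, -0.09306, +0.52205) m
tr R = 2.876407; θ = arccos((tr R − 1)/2) = 0.353394 rad = 20.248°
axis k = ((R−Rᵀ)₃₂, (R−Rᵀ)₁₃, (R−Rᵀ)₂₁) / (2 sinθ) = (+0.813877, -0.443372, -0.375534)
rvec = θ·k = (+0.287619, -0.156685, -0.132711)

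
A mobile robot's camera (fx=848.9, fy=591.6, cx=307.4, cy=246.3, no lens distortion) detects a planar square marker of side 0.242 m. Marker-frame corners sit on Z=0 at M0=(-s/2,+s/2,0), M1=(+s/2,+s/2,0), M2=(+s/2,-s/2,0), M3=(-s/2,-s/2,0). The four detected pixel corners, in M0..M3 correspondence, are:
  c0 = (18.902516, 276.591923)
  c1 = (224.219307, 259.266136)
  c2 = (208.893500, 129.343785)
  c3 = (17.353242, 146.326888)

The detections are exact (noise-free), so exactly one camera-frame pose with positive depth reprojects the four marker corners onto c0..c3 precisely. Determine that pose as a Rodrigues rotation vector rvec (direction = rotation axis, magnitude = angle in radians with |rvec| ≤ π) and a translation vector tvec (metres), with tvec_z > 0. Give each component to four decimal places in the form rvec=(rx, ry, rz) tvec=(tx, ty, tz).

Intrinsics K: fx=848.9, fy=591.6, cx=307.4, cy=246.3
Marker side s = 0.242 m; corners in marker frame (Z=0):
  M0 = (-0.1210, +0.1210, 0)
  M1 = (+0.1210, +0.1210, 0)
  M2 = (+0.1210, -0.1210, 0)
  M3 = (-0.1210, -0.1210, 0)
Detected image corners:
  c0 = (18.902516, 276.591923) px
  c1 = (224.219307, 259.266136) px
  c2 = (208.893500, 129.343785) px
  c3 = (17.353242, 146.326888) px
Planar DLT: solve 8×8 A·h = b for H (H[2,2]=1):
  H  [+815.82419 +1.24260 +116.87460]
  H  [-76.29795 +479.60515 +200.66092]
  H  [-0.02680 -0.28575 +1.00000]
B = K⁻¹H; ‖b₁‖=0.978230, ‖b₂‖=0.978230; λ = 2/(‖b₁‖+‖b₂‖) = 1.022255, sign → tz>0 ⇒ λ=+1.022255
r₁ = λ·B[:,0] = (+0.99234,-0.12044,-0.02739); r₂ = λ·B[:,1] = (+0.10728,+0.95035,-0.29211)
r₃ = r₁×r₂ = (+0.06121,+0.28694,+0.95599); SVD([r₁ r₂ r₃]) → R = UVᵀ:
  R  [+0.99234 +0.10728 +0.06121]
  R  [-0.12044 +0.95035 +0.28694]
  R  [-0.02739 -0.29211 +0.95599]
t = (-0.22943, -0.07886, +1.02225) m
tr R = 2.898683; θ = arccos((tr R − 1)/2) = 0.319663 rad = 18.315°
axis k = ((R−Rᵀ)₃₂, (R−Rᵀ)₁₃, (R−Rᵀ)₂₁) / (2 sinθ) = (-0.921334, +0.140978, -0.362312)
rvec = θ·k = (-0.294516, +0.045066, -0.115817)

rvec=(-0.2945, 0.0451, -0.1158) tvec=(-0.2294, -0.0789, 1.0223)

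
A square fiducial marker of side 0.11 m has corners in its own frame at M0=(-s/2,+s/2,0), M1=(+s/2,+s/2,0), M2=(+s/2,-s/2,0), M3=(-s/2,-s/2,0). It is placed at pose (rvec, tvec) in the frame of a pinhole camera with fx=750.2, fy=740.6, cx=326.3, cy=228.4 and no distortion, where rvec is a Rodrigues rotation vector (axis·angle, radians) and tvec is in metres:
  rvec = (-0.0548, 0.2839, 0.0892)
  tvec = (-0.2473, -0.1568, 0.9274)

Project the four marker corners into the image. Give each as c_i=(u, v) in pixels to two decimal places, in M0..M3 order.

c0=(82.94, 144.54) c1=(161.37, 148.86) c2=(170.82, 60.63) c3=(92.45, 59.23)

Intrinsics K: fx=750.2, fy=740.6, cx=326.3, cy=228.4
Marker side s = 0.11 m; corners in marker frame (Z=0):
  M0 = (-0.0550, +0.0550, 0)
  M1 = (+0.0550, +0.0550, 0)
  M2 = (+0.0550, -0.0550, 0)
  M3 = (-0.0550, -0.0550, 0)
rvec = (-0.0548, 0.2839, 0.0892), |rvec| = θ = 0.30259 rad = 17.337°
Rodrigues: sinθ=0.29799, 1−cosθ=0.04543; R = I + sinθ·[k]× + (1−cosθ)·[k]×²:
    [+0.95606 -0.09556 +0.27716]
    [+0.08013 +0.99456 +0.06653]
    [-0.28201 -0.04140 +0.95852]
t = (-0.2473, -0.1568, 0.9274) m
M0: Pc = R·M0+t = (-0.30514, -0.10651, +0.94063); u = 750.2·(-0.30514)/0.94063 + 326.3 = 82.9369, v = 740.6·(-0.10651)/0.94063 + 228.4 = 144.5434
M1: Pc = R·M1+t = (-0.19997, -0.09769, +0.90961); u = 750.2·(-0.19997)/0.90961 + 326.3 = 161.3730, v = 740.6·(-0.09769)/0.90961 + 228.4 = 148.8597
M2: Pc = R·M2+t = (-0.18946, -0.20709, +0.91417); u = 750.2·(-0.18946)/0.91417 + 326.3 = 170.8213, v = 740.6·(-0.20709)/0.91417 + 228.4 = 60.6255
M3: Pc = R·M3+t = (-0.29463, -0.21591, +0.94519); u = 750.2·(-0.29463)/0.94519 + 326.3 = 92.4530, v = 740.6·(-0.21591)/0.94519 + 228.4 = 59.2259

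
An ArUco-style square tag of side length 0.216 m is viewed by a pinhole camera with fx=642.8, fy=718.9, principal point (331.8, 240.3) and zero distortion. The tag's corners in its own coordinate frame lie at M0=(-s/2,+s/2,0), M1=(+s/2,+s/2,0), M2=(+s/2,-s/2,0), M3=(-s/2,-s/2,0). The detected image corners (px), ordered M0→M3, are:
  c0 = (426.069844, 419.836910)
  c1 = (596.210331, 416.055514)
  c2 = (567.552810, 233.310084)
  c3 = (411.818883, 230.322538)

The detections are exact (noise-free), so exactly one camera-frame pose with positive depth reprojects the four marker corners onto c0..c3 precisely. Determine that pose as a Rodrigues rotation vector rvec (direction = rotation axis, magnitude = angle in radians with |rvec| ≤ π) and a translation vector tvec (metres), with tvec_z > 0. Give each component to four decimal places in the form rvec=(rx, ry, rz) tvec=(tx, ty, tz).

Intrinsics K: fx=642.8, fy=718.9, cx=331.8, cy=240.3
Marker side s = 0.216 m; corners in marker frame (Z=0):
  M0 = (-0.1080, +0.1080, 0)
  M1 = (+0.1080, +0.1080, 0)
  M2 = (+0.1080, -0.1080, 0)
  M3 = (-0.1080, -0.1080, 0)
Detected image corners:
  c0 = (426.069844, 419.836910) px
  c1 = (596.210331, 416.055514) px
  c2 = (567.552810, 233.310084) px
  c3 = (411.818883, 230.322538) px
Planar DLT: solve 8×8 A·h = b for H (H[2,2]=1):
  H  [+836.57671 -115.94474 +501.38647]
  H  [+53.29204 +721.27871 +320.54177]
  H  [+0.16744 -0.43139 +1.00000]
B = K⁻¹H; ‖b₁‖=1.226644, ‖b₂‖=1.226644; λ = 2/(‖b₁‖+‖b₂‖) = 0.815233, sign → tz>0 ⇒ λ=+0.815233
r₁ = λ·B[:,0] = (+0.99053,+0.01480,+0.13651); r₂ = λ·B[:,1] = (+0.03448,+0.93548,-0.35168)
r₃ = r₁×r₂ = (-0.13291,+0.35306,+0.92611); SVD([r₁ r₂ r₃]) → R = UVᵀ:
  R  [+0.99053 +0.03448 -0.13291]
  R  [+0.01480 +0.93548 +0.35306]
  R  [+0.13651 -0.35168 +0.92611]
t = (+0.21508, +0.09099, +0.81523) m
tr R = 2.852125; θ = arccos((tr R − 1)/2) = 0.386954 rad = 22.171°
axis k = ((R−Rᵀ)₃₂, (R−Rᵀ)₁₃, (R−Rᵀ)₂₁) / (2 sinθ) = (-0.933755, -0.356961, -0.026075)
rvec = θ·k = (-0.361321, -0.138128, -0.010090)

rvec=(-0.3613, -0.1381, -0.0101) tvec=(0.2151, 0.0910, 0.8152)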